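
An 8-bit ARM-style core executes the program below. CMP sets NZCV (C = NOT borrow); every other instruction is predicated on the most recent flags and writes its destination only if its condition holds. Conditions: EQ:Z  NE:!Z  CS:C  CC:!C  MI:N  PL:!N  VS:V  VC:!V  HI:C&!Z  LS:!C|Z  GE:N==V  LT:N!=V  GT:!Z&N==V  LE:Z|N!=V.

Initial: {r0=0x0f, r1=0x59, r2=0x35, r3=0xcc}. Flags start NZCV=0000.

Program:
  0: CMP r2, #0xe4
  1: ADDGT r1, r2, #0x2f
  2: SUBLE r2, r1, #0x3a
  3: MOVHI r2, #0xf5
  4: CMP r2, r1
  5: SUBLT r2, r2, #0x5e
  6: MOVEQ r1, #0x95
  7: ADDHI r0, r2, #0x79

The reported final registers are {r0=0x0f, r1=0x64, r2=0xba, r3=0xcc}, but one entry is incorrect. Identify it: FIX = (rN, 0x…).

[0] flags=0000 → (cmp)
[1] flags=0000 GT?T → r1=0x64
[2] flags=0000 LE?F → skip
[3] flags=0000 HI?F → skip
[4] flags=1000 → (cmp)
[5] flags=1000 LT?T → r2=0xd7
[6] flags=1000 EQ?F → skip
[7] flags=1000 HI?F → skip

FIX = (r2, 0xd7)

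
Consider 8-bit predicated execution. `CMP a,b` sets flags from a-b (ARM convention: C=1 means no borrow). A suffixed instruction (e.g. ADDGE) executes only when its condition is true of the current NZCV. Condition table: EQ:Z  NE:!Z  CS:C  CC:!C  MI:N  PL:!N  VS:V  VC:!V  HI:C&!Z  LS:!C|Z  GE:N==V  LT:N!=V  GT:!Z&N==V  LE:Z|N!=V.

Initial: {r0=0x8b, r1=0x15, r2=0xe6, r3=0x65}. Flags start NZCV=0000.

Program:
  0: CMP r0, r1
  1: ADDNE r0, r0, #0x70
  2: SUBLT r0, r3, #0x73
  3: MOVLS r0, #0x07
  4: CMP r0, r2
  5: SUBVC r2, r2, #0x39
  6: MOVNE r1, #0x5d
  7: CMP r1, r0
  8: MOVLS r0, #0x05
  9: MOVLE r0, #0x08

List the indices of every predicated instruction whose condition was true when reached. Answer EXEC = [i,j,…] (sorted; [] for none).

0: ✓ CMP  NZCV=0011
1: ✓ ADDNE  r0←0xfb
2: ✓ SUBLT  r0←0xf2
3: · MOVLS
4: ✓ CMP  NZCV=0010
5: ✓ SUBVC  r2←0xad
6: ✓ MOVNE  r1←0x5d
7: ✓ CMP  NZCV=0000
8: ✓ MOVLS  r0←0x05
9: · MOVLE

EXEC = [1,2,5,6,8]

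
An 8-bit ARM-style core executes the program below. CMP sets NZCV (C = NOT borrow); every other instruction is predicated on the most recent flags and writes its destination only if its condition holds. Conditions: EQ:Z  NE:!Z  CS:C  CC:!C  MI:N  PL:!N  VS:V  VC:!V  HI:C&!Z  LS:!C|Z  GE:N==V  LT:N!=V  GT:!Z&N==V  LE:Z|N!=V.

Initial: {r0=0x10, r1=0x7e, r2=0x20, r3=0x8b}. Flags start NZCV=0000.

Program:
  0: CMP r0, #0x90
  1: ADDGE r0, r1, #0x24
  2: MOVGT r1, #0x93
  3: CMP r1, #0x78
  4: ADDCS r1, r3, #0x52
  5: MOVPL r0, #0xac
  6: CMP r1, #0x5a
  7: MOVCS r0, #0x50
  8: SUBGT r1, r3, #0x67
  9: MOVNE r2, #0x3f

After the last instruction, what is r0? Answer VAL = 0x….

VAL = 0x50

[0] flags=1001 → (cmp)
[1] flags=1001 GE?T → r0=0xa2
[2] flags=1001 GT?T → r1=0x93
[3] flags=0011 → (cmp)
[4] flags=0011 CS?T → r1=0xdd
[5] flags=0011 PL?T → r0=0xac
[6] flags=1010 → (cmp)
[7] flags=1010 CS?T → r0=0x50
[8] flags=1010 GT?F → skip
[9] flags=1010 NE?T → r2=0x3f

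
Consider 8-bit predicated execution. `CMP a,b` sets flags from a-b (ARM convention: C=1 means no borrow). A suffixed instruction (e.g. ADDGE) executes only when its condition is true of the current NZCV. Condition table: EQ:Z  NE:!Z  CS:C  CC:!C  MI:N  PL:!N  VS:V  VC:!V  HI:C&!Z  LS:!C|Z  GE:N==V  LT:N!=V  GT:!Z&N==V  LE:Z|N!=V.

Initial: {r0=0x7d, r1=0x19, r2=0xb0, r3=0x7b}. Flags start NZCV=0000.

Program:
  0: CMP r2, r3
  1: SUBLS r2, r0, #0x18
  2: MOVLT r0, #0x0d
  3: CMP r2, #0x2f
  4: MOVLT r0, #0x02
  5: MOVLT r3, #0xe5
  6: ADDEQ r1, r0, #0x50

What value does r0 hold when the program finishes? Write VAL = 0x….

0: ✓ CMP  NZCV=0011
1: · SUBLS
2: ✓ MOVLT  r0←0x0d
3: ✓ CMP  NZCV=1010
4: ✓ MOVLT  r0←0x02
5: ✓ MOVLT  r3←0xe5
6: · ADDEQ

VAL = 0x02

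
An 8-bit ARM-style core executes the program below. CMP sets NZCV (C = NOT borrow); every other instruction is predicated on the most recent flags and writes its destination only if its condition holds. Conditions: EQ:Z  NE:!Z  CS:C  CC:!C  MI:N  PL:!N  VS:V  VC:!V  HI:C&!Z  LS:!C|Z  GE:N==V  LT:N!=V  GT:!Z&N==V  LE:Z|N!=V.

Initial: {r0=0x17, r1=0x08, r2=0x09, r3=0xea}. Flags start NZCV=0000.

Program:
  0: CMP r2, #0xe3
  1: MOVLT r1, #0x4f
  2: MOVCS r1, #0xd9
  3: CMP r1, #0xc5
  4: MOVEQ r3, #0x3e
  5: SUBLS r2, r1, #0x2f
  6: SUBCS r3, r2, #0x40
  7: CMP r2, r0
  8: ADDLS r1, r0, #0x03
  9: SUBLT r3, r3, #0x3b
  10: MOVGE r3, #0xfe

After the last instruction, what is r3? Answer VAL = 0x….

VAL = 0xaf

[0] flags=0000 → (cmp)
[1] flags=0000 LT?F → skip
[2] flags=0000 CS?F → skip
[3] flags=0000 → (cmp)
[4] flags=0000 EQ?F → skip
[5] flags=0000 LS?T → r2=0xd9
[6] flags=0000 CS?F → skip
[7] flags=1010 → (cmp)
[8] flags=1010 LS?F → skip
[9] flags=1010 LT?T → r3=0xaf
[10] flags=1010 GE?F → skip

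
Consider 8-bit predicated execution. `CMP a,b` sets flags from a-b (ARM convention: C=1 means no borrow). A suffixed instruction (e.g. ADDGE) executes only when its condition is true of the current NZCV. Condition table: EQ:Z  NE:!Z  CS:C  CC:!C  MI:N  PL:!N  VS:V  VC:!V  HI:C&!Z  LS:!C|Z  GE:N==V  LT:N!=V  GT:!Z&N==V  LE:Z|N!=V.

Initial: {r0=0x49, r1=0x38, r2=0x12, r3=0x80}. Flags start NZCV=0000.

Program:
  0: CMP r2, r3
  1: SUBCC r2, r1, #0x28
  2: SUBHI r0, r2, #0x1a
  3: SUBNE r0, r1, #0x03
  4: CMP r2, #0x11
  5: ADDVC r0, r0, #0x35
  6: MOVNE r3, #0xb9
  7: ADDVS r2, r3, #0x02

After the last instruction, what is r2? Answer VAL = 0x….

[0] flags=1001 → (cmp)
[1] flags=1001 CC?T → r2=0x10
[2] flags=1001 HI?F → skip
[3] flags=1001 NE?T → r0=0x35
[4] flags=1000 → (cmp)
[5] flags=1000 VC?T → r0=0x6a
[6] flags=1000 NE?T → r3=0xb9
[7] flags=1000 VS?F → skip

VAL = 0x10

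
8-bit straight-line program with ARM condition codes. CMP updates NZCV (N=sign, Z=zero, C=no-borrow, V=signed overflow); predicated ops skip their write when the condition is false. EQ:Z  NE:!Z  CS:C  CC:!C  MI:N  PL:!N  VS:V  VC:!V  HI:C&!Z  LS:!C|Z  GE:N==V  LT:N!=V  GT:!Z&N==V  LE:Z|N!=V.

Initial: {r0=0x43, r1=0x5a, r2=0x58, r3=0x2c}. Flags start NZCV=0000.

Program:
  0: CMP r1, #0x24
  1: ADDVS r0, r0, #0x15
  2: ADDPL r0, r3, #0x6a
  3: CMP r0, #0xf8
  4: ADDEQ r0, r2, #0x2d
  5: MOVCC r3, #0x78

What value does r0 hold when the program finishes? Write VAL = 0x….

0: ✓ CMP  NZCV=0010
1: · ADDVS
2: ✓ ADDPL  r0←0x96
3: ✓ CMP  NZCV=1000
4: · ADDEQ
5: ✓ MOVCC  r3←0x78

VAL = 0x96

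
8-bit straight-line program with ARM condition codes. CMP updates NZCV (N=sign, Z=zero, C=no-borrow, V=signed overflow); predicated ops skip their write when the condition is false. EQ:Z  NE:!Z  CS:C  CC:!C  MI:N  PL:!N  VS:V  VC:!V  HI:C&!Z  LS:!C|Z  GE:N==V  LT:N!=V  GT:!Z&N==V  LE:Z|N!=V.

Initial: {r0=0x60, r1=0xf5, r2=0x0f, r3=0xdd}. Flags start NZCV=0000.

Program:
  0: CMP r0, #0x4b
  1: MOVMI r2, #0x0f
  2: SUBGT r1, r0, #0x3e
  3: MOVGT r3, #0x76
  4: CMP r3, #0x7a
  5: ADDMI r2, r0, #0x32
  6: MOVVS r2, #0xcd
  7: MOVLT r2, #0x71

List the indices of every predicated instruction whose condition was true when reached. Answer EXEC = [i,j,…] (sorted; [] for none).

[0] flags=0010 → (cmp)
[1] flags=0010 MI?F → skip
[2] flags=0010 GT?T → r1=0x22
[3] flags=0010 GT?T → r3=0x76
[4] flags=1000 → (cmp)
[5] flags=1000 MI?T → r2=0x92
[6] flags=1000 VS?F → skip
[7] flags=1000 LT?T → r2=0x71

EXEC = [2,3,5,7]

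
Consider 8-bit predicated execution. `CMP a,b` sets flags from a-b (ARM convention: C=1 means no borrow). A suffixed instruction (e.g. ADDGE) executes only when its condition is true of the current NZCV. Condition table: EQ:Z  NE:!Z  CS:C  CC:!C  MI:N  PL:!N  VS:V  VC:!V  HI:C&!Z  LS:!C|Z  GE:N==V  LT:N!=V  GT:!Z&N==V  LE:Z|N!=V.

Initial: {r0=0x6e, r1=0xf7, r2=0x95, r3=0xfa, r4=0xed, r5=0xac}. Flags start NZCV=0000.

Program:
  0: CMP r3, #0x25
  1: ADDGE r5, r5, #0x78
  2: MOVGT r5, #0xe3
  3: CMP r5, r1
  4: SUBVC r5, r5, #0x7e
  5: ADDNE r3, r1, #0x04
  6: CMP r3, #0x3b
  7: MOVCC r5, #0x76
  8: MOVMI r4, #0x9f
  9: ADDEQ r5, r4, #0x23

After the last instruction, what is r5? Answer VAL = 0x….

VAL = 0x2e

0: ✓ CMP  NZCV=1010
1: · ADDGE
2: · MOVGT
3: ✓ CMP  NZCV=1000
4: ✓ SUBVC  r5←0x2e
5: ✓ ADDNE  r3←0xfb
6: ✓ CMP  NZCV=1010
7: · MOVCC
8: ✓ MOVMI  r4←0x9f
9: · ADDEQ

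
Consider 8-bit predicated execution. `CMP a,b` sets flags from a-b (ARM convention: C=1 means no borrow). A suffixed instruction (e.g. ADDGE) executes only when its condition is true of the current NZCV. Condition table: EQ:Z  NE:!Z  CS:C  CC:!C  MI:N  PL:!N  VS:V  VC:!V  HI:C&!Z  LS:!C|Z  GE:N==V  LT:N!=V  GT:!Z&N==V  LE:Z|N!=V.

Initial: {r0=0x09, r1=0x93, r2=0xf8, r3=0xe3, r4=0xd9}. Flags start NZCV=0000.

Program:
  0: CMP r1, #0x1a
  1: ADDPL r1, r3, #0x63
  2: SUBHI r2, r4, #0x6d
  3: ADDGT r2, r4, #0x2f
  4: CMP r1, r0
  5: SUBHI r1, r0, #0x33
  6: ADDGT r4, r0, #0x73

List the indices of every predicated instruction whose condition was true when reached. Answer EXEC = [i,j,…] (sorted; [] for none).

0: ✓ CMP  NZCV=0011
1: ✓ ADDPL  r1←0x46
2: ✓ SUBHI  r2←0x6c
3: · ADDGT
4: ✓ CMP  NZCV=0010
5: ✓ SUBHI  r1←0xd6
6: ✓ ADDGT  r4←0x7c

EXEC = [1,2,5,6]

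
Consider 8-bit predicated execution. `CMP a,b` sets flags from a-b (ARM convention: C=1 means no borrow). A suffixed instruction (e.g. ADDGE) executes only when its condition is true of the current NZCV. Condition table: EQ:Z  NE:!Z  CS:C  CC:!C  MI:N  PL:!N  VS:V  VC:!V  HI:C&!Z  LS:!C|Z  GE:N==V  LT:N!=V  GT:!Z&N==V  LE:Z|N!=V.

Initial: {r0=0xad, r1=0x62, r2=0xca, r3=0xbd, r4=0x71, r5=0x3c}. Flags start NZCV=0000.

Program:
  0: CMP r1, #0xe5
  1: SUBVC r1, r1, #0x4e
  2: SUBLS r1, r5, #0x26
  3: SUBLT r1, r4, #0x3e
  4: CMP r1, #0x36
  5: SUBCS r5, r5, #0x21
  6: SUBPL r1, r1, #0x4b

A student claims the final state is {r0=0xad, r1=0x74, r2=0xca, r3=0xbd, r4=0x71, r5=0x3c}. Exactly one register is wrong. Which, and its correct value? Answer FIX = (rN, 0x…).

FIX = (r1, 0x16)

0: ✓ CMP  NZCV=0000
1: ✓ SUBVC  r1←0x14
2: ✓ SUBLS  r1←0x16
3: · SUBLT
4: ✓ CMP  NZCV=1000
5: · SUBCS
6: · SUBPL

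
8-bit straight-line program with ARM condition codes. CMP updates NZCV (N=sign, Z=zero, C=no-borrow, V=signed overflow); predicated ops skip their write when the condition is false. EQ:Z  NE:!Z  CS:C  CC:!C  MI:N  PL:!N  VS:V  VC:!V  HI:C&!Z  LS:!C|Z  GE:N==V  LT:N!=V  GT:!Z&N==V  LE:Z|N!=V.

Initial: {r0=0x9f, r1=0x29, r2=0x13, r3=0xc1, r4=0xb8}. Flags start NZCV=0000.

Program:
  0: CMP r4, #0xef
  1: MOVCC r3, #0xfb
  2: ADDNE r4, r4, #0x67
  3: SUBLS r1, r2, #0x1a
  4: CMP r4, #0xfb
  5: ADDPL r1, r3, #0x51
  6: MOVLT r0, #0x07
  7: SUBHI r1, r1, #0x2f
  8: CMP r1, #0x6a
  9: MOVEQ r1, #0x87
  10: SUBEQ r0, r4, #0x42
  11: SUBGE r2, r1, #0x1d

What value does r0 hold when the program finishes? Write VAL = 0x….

VAL = 0x9f

0: ✓ CMP  NZCV=1000
1: ✓ MOVCC  r3←0xfb
2: ✓ ADDNE  r4←0x1f
3: ✓ SUBLS  r1←0xf9
4: ✓ CMP  NZCV=0000
5: ✓ ADDPL  r1←0x4c
6: · MOVLT
7: · SUBHI
8: ✓ CMP  NZCV=1000
9: · MOVEQ
10: · SUBEQ
11: · SUBGE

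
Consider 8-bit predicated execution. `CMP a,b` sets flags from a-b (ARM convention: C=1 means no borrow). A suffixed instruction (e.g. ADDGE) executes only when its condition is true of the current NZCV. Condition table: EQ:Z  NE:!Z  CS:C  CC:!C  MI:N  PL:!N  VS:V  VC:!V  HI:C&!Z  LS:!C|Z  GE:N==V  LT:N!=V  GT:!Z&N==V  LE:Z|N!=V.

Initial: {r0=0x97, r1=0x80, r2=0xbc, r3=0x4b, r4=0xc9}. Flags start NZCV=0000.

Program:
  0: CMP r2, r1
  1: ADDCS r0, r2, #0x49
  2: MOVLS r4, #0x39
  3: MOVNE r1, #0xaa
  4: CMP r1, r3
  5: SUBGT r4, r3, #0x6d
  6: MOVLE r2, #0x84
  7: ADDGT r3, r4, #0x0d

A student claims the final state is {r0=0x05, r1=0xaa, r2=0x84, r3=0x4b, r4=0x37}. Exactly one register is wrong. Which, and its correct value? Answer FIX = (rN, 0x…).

[0] flags=0010 → (cmp)
[1] flags=0010 CS?T → r0=0x05
[2] flags=0010 LS?F → skip
[3] flags=0010 NE?T → r1=0xaa
[4] flags=0011 → (cmp)
[5] flags=0011 GT?F → skip
[6] flags=0011 LE?T → r2=0x84
[7] flags=0011 GT?F → skip

FIX = (r4, 0xc9)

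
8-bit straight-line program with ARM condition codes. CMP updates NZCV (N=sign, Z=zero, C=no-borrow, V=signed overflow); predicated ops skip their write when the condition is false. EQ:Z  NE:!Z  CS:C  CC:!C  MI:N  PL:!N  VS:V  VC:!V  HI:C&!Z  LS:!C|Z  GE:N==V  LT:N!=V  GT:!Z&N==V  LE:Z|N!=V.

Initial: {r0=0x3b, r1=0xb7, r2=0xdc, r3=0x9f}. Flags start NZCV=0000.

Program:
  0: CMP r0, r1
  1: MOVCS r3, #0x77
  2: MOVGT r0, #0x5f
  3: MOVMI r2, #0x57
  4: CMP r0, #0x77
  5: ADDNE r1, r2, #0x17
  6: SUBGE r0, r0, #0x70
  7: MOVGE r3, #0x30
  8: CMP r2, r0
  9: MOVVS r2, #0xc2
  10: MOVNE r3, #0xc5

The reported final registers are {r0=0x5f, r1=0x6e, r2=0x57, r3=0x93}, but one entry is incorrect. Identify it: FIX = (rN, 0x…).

0: ✓ CMP  NZCV=1001
1: · MOVCS
2: ✓ MOVGT  r0←0x5f
3: ✓ MOVMI  r2←0x57
4: ✓ CMP  NZCV=1000
5: ✓ ADDNE  r1←0x6e
6: · SUBGE
7: · MOVGE
8: ✓ CMP  NZCV=1000
9: · MOVVS
10: ✓ MOVNE  r3←0xc5

FIX = (r3, 0xc5)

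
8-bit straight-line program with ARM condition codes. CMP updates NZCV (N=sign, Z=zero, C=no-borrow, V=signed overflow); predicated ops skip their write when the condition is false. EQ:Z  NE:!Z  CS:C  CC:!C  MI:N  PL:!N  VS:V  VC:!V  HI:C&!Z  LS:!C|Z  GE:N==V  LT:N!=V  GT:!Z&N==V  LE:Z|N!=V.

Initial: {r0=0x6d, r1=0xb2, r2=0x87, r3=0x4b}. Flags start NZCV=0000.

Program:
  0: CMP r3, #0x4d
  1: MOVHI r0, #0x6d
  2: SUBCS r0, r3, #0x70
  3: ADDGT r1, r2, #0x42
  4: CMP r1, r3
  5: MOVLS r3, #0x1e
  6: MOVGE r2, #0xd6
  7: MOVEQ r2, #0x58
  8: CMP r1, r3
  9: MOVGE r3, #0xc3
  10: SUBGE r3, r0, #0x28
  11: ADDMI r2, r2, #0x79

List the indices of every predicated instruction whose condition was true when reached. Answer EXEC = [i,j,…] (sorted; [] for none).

EXEC = []

[0] flags=1000 → (cmp)
[1] flags=1000 HI?F → skip
[2] flags=1000 CS?F → skip
[3] flags=1000 GT?F → skip
[4] flags=0011 → (cmp)
[5] flags=0011 LS?F → skip
[6] flags=0011 GE?F → skip
[7] flags=0011 EQ?F → skip
[8] flags=0011 → (cmp)
[9] flags=0011 GE?F → skip
[10] flags=0011 GE?F → skip
[11] flags=0011 MI?F → skip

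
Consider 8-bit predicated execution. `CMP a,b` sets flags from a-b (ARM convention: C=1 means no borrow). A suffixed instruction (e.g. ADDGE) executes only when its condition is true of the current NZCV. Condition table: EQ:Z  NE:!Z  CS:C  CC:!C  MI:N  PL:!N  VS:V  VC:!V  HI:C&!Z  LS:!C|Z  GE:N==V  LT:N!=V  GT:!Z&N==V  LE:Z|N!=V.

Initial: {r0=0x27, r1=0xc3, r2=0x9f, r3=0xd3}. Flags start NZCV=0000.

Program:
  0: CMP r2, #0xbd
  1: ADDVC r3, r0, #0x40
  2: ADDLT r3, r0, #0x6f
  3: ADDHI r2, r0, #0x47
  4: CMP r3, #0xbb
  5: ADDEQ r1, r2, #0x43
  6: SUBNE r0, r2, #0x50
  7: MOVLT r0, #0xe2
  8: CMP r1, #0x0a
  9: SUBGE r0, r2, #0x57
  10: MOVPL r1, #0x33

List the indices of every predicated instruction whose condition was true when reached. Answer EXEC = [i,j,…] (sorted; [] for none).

EXEC = [1,2,6,7]

[0] flags=1000 → (cmp)
[1] flags=1000 VC?T → r3=0x67
[2] flags=1000 LT?T → r3=0x96
[3] flags=1000 HI?F → skip
[4] flags=1000 → (cmp)
[5] flags=1000 EQ?F → skip
[6] flags=1000 NE?T → r0=0x4f
[7] flags=1000 LT?T → r0=0xe2
[8] flags=1010 → (cmp)
[9] flags=1010 GE?F → skip
[10] flags=1010 PL?F → skip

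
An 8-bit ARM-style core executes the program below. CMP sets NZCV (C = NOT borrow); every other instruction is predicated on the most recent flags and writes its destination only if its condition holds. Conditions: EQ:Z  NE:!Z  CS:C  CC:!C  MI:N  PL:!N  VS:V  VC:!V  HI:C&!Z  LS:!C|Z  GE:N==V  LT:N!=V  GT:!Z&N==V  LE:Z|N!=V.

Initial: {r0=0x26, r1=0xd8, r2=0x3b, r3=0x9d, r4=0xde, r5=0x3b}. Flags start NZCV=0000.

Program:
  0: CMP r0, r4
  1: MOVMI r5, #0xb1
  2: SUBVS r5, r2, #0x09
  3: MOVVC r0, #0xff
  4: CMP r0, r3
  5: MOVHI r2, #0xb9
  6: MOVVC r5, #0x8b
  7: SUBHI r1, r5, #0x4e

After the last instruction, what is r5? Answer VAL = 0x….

[0] flags=0000 → (cmp)
[1] flags=0000 MI?F → skip
[2] flags=0000 VS?F → skip
[3] flags=0000 VC?T → r0=0xff
[4] flags=0010 → (cmp)
[5] flags=0010 HI?T → r2=0xb9
[6] flags=0010 VC?T → r5=0x8b
[7] flags=0010 HI?T → r1=0x3d

VAL = 0x8b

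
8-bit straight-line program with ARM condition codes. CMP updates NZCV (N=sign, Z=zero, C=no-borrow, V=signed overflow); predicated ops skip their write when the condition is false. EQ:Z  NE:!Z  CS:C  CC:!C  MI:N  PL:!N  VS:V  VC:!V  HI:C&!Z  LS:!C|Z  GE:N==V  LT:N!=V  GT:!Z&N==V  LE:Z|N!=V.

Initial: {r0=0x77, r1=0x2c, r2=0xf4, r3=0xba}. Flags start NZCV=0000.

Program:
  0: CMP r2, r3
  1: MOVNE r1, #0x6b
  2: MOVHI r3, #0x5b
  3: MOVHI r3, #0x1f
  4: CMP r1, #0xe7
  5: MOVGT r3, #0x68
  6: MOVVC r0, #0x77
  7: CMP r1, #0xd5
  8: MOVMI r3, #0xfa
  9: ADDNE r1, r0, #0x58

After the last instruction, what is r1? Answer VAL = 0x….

[0] flags=0010 → (cmp)
[1] flags=0010 NE?T → r1=0x6b
[2] flags=0010 HI?T → r3=0x5b
[3] flags=0010 HI?T → r3=0x1f
[4] flags=1001 → (cmp)
[5] flags=1001 GT?T → r3=0x68
[6] flags=1001 VC?F → skip
[7] flags=1001 → (cmp)
[8] flags=1001 MI?T → r3=0xfa
[9] flags=1001 NE?T → r1=0xcf

VAL = 0xcf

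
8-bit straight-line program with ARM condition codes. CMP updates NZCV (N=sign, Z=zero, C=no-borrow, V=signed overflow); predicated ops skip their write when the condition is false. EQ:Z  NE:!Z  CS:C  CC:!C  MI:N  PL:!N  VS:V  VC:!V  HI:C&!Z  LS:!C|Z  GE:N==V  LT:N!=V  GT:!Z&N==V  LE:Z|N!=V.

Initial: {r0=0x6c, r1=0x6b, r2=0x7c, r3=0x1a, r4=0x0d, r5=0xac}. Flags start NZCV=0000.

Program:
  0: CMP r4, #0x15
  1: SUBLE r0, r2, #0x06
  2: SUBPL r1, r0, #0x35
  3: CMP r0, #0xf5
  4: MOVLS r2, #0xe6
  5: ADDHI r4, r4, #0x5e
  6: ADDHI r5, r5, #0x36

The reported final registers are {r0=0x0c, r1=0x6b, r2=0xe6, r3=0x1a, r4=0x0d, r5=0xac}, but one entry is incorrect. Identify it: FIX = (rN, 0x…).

[0] flags=1000 → (cmp)
[1] flags=1000 LE?T → r0=0x76
[2] flags=1000 PL?F → skip
[3] flags=1001 → (cmp)
[4] flags=1001 LS?T → r2=0xe6
[5] flags=1001 HI?F → skip
[6] flags=1001 HI?F → skip

FIX = (r0, 0x76)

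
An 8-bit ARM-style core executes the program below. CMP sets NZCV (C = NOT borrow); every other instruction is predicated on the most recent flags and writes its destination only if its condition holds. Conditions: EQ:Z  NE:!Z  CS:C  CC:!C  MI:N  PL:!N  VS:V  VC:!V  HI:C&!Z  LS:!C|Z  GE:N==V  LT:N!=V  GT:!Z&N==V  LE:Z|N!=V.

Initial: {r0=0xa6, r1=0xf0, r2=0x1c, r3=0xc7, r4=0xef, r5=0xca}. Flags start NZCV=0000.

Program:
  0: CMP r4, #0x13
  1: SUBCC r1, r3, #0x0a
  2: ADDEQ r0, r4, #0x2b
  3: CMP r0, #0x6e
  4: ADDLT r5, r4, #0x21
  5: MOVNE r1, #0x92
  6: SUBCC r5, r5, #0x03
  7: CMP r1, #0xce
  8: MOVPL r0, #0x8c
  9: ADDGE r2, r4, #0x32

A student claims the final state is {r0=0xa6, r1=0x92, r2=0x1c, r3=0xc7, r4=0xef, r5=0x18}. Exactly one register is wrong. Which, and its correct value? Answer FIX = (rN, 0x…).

FIX = (r5, 0x10)

[0] flags=1010 → (cmp)
[1] flags=1010 CC?F → skip
[2] flags=1010 EQ?F → skip
[3] flags=0011 → (cmp)
[4] flags=0011 LT?T → r5=0x10
[5] flags=0011 NE?T → r1=0x92
[6] flags=0011 CC?F → skip
[7] flags=1000 → (cmp)
[8] flags=1000 PL?F → skip
[9] flags=1000 GE?F → skip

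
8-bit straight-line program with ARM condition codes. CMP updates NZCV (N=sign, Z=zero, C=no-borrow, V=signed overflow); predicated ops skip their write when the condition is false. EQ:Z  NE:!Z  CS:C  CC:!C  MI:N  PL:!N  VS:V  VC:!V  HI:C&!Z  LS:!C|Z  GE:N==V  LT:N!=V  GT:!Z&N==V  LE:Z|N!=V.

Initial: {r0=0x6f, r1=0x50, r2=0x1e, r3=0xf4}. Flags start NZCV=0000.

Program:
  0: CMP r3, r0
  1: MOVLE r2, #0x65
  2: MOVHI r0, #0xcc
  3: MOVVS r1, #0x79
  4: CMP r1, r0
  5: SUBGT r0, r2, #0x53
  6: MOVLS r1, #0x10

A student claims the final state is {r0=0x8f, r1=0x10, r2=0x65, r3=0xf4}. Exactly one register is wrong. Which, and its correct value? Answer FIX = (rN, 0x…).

FIX = (r0, 0x12)

[0] flags=1010 → (cmp)
[1] flags=1010 LE?T → r2=0x65
[2] flags=1010 HI?T → r0=0xcc
[3] flags=1010 VS?F → skip
[4] flags=1001 → (cmp)
[5] flags=1001 GT?T → r0=0x12
[6] flags=1001 LS?T → r1=0x10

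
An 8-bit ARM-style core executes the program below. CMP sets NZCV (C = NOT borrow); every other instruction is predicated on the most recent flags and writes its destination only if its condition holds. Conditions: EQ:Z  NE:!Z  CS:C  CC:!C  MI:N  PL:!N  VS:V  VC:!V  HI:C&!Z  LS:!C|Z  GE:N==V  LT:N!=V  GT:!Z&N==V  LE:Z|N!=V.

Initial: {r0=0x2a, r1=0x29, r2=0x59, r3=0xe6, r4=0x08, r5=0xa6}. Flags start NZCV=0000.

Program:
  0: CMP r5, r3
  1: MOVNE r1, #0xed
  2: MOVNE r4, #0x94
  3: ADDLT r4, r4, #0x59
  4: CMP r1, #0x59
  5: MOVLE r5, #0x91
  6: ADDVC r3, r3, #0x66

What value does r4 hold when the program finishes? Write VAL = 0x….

VAL = 0xed

0: ✓ CMP  NZCV=1000
1: ✓ MOVNE  r1←0xed
2: ✓ MOVNE  r4←0x94
3: ✓ ADDLT  r4←0xed
4: ✓ CMP  NZCV=1010
5: ✓ MOVLE  r5←0x91
6: ✓ ADDVC  r3←0x4c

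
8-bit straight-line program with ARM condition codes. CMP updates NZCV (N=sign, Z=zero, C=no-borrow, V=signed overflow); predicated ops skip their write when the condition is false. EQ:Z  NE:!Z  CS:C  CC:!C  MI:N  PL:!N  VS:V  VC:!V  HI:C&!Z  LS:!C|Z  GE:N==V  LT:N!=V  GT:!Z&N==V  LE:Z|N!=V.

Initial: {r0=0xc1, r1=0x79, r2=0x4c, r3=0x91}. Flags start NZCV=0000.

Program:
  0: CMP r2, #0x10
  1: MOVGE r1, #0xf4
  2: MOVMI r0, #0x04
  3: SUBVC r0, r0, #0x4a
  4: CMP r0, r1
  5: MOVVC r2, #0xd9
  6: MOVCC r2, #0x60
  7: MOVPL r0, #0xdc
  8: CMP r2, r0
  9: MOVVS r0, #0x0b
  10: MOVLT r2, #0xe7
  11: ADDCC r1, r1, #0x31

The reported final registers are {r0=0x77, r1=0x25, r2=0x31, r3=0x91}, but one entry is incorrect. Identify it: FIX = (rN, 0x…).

0: ✓ CMP  NZCV=0010
1: ✓ MOVGE  r1←0xf4
2: · MOVMI
3: ✓ SUBVC  r0←0x77
4: ✓ CMP  NZCV=1001
5: · MOVVC
6: ✓ MOVCC  r2←0x60
7: · MOVPL
8: ✓ CMP  NZCV=1000
9: · MOVVS
10: ✓ MOVLT  r2←0xe7
11: ✓ ADDCC  r1←0x25

FIX = (r2, 0xe7)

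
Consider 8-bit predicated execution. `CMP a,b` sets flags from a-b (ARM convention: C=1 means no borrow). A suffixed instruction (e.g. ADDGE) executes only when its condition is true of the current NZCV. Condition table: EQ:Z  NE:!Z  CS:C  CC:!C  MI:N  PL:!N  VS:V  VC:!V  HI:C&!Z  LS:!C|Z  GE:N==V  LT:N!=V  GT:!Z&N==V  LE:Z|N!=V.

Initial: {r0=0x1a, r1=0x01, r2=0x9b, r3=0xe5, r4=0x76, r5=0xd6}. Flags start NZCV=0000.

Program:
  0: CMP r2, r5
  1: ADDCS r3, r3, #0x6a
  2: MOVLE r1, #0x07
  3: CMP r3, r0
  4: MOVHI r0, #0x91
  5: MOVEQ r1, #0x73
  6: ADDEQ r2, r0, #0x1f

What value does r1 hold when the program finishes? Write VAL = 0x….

VAL = 0x07

[0] flags=1000 → (cmp)
[1] flags=1000 CS?F → skip
[2] flags=1000 LE?T → r1=0x07
[3] flags=1010 → (cmp)
[4] flags=1010 HI?T → r0=0x91
[5] flags=1010 EQ?F → skip
[6] flags=1010 EQ?F → skip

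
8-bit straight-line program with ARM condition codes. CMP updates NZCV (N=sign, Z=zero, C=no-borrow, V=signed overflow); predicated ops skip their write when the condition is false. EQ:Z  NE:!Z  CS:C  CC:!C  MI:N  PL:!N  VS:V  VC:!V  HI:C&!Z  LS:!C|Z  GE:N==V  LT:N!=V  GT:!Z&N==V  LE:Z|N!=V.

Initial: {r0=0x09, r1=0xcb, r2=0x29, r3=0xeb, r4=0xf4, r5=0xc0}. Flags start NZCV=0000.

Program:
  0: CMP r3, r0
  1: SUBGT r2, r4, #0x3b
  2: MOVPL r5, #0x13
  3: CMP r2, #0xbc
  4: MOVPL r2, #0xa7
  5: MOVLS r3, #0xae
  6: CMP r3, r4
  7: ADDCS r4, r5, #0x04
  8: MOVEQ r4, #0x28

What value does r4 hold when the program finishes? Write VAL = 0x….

0: ✓ CMP  NZCV=1010
1: · SUBGT
2: · MOVPL
3: ✓ CMP  NZCV=0000
4: ✓ MOVPL  r2←0xa7
5: ✓ MOVLS  r3←0xae
6: ✓ CMP  NZCV=1000
7: · ADDCS
8: · MOVEQ

VAL = 0xf4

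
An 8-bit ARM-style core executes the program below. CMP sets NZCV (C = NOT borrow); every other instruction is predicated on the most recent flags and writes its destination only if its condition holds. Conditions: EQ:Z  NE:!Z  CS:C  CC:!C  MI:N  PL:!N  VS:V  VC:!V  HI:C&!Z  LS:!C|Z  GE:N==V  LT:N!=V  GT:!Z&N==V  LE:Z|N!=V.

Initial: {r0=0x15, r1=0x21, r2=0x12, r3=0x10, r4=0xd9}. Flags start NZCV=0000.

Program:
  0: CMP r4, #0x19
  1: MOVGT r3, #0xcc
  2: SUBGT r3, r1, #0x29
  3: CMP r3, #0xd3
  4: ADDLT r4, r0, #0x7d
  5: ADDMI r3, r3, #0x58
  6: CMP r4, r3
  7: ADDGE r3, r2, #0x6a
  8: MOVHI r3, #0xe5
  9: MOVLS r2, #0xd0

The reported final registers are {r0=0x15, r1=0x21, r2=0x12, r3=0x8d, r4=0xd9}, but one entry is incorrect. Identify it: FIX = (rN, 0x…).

0: ✓ CMP  NZCV=1010
1: · MOVGT
2: · SUBGT
3: ✓ CMP  NZCV=0000
4: · ADDLT
5: · ADDMI
6: ✓ CMP  NZCV=1010
7: · ADDGE
8: ✓ MOVHI  r3←0xe5
9: · MOVLS

FIX = (r3, 0xe5)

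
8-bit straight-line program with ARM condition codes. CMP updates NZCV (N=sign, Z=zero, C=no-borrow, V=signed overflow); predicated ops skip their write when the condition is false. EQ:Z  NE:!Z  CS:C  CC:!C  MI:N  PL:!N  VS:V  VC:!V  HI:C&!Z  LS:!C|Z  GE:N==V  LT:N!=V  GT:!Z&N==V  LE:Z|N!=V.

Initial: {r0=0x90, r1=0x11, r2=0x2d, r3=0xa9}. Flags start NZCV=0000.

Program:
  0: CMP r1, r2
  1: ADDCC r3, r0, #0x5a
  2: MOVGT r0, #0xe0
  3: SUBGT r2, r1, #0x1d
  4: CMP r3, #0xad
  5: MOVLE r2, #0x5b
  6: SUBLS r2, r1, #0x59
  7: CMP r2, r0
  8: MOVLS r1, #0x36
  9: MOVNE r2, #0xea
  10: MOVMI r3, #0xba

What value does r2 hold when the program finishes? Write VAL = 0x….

[0] flags=1000 → (cmp)
[1] flags=1000 CC?T → r3=0xea
[2] flags=1000 GT?F → skip
[3] flags=1000 GT?F → skip
[4] flags=0010 → (cmp)
[5] flags=0010 LE?F → skip
[6] flags=0010 LS?F → skip
[7] flags=1001 → (cmp)
[8] flags=1001 LS?T → r1=0x36
[9] flags=1001 NE?T → r2=0xea
[10] flags=1001 MI?T → r3=0xba

VAL = 0xea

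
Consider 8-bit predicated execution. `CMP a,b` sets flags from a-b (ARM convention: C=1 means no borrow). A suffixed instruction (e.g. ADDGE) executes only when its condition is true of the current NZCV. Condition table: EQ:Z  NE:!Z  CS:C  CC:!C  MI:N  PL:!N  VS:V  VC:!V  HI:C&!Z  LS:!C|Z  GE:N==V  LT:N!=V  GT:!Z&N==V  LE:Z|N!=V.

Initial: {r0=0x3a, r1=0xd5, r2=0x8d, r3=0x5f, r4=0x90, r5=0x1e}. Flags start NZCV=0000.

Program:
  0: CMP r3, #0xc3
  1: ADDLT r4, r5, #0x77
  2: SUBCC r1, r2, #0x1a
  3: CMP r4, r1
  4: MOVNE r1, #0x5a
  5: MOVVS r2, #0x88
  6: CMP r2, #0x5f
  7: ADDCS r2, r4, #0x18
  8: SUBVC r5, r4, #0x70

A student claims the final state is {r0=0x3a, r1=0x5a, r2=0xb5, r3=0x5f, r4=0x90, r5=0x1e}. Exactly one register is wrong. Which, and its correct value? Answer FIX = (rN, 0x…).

FIX = (r2, 0xa8)

0: ✓ CMP  NZCV=1001
1: · ADDLT
2: ✓ SUBCC  r1←0x73
3: ✓ CMP  NZCV=0011
4: ✓ MOVNE  r1←0x5a
5: ✓ MOVVS  r2←0x88
6: ✓ CMP  NZCV=0011
7: ✓ ADDCS  r2←0xa8
8: · SUBVC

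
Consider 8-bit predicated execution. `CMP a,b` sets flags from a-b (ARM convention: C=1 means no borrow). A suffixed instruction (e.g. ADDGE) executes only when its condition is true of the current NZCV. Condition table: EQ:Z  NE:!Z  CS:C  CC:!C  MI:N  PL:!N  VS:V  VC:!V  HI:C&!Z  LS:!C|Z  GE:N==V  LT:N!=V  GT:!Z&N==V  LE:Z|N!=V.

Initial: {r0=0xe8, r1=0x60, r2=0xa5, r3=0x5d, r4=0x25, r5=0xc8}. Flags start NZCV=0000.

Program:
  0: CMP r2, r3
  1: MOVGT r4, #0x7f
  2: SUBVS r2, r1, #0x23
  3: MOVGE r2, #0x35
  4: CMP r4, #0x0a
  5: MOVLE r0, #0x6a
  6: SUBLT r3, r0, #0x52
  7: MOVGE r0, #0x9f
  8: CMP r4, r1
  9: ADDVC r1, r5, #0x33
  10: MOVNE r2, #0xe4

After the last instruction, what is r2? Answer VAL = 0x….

VAL = 0xe4

[0] flags=0011 → (cmp)
[1] flags=0011 GT?F → skip
[2] flags=0011 VS?T → r2=0x3d
[3] flags=0011 GE?F → skip
[4] flags=0010 → (cmp)
[5] flags=0010 LE?F → skip
[6] flags=0010 LT?F → skip
[7] flags=0010 GE?T → r0=0x9f
[8] flags=1000 → (cmp)
[9] flags=1000 VC?T → r1=0xfb
[10] flags=1000 NE?T → r2=0xe4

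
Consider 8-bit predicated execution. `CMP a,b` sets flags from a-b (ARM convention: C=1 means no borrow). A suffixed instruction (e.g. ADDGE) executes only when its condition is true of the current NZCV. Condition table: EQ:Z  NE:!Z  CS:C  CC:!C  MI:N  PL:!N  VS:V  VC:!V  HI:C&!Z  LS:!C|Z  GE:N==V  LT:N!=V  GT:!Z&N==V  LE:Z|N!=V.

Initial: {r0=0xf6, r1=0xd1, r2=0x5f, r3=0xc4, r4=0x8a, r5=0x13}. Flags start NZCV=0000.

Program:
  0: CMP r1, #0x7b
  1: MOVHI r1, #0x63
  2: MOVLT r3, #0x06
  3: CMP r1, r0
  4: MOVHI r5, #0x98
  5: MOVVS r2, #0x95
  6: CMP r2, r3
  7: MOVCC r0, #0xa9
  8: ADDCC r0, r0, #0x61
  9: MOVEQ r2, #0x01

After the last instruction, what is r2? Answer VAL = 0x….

[0] flags=0011 → (cmp)
[1] flags=0011 HI?T → r1=0x63
[2] flags=0011 LT?T → r3=0x06
[3] flags=0000 → (cmp)
[4] flags=0000 HI?F → skip
[5] flags=0000 VS?F → skip
[6] flags=0010 → (cmp)
[7] flags=0010 CC?F → skip
[8] flags=0010 CC?F → skip
[9] flags=0010 EQ?F → skip

VAL = 0x5f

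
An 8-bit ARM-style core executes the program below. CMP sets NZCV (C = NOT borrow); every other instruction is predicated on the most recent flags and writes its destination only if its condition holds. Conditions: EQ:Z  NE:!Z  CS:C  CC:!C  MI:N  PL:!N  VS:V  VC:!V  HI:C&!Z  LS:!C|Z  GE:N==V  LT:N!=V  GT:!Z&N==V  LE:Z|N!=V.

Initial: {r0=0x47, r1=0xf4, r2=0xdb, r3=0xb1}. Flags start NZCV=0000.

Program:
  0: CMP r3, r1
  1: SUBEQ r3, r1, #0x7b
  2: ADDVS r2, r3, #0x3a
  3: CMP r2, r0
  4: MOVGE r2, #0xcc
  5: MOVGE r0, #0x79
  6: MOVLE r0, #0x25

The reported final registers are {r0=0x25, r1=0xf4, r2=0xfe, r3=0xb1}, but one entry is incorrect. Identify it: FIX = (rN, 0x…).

[0] flags=1000 → (cmp)
[1] flags=1000 EQ?F → skip
[2] flags=1000 VS?F → skip
[3] flags=1010 → (cmp)
[4] flags=1010 GE?F → skip
[5] flags=1010 GE?F → skip
[6] flags=1010 LE?T → r0=0x25

FIX = (r2, 0xdb)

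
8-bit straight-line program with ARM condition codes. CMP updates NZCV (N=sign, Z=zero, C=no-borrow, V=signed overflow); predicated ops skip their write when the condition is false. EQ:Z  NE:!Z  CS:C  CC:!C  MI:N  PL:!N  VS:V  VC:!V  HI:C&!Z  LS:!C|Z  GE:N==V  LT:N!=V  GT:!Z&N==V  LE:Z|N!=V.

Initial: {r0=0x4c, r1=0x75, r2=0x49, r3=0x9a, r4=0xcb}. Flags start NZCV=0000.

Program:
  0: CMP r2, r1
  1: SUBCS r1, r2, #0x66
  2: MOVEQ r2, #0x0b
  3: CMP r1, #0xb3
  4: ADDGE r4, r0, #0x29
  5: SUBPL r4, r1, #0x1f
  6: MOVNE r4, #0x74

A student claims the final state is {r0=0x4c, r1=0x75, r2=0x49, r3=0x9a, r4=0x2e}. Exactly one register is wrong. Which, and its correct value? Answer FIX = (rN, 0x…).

[0] flags=1000 → (cmp)
[1] flags=1000 CS?F → skip
[2] flags=1000 EQ?F → skip
[3] flags=1001 → (cmp)
[4] flags=1001 GE?T → r4=0x75
[5] flags=1001 PL?F → skip
[6] flags=1001 NE?T → r4=0x74

FIX = (r4, 0x74)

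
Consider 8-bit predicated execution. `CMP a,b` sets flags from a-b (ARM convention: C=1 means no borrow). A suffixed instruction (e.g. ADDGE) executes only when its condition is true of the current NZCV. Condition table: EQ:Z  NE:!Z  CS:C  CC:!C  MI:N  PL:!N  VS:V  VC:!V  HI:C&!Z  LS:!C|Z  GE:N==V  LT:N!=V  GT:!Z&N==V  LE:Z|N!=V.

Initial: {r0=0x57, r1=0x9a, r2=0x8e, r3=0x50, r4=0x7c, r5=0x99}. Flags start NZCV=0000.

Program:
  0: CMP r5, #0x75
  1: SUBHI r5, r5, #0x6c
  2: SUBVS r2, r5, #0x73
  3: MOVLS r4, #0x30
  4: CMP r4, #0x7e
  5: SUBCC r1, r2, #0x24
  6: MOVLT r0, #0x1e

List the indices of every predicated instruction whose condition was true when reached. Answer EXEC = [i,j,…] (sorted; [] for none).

EXEC = [1,2,5,6]

0: ✓ CMP  NZCV=0011
1: ✓ SUBHI  r5←0x2d
2: ✓ SUBVS  r2←0xba
3: · MOVLS
4: ✓ CMP  NZCV=1000
5: ✓ SUBCC  r1←0x96
6: ✓ MOVLT  r0←0x1e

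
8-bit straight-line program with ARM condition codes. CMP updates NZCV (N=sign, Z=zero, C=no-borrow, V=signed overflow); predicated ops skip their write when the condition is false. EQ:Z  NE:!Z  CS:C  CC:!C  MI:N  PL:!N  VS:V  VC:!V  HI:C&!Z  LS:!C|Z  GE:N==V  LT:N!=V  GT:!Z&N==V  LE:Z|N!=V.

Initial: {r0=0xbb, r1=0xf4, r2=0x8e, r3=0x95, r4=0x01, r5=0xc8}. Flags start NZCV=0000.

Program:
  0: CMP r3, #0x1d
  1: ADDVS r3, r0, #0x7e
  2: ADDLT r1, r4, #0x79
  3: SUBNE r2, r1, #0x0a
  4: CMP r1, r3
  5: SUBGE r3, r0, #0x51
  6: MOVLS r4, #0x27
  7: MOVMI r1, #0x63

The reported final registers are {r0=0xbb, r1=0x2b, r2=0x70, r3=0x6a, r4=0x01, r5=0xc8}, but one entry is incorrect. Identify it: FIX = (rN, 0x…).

FIX = (r1, 0x7a)

0: ✓ CMP  NZCV=0011
1: ✓ ADDVS  r3←0x39
2: ✓ ADDLT  r1←0x7a
3: ✓ SUBNE  r2←0x70
4: ✓ CMP  NZCV=0010
5: ✓ SUBGE  r3←0x6a
6: · MOVLS
7: · MOVMI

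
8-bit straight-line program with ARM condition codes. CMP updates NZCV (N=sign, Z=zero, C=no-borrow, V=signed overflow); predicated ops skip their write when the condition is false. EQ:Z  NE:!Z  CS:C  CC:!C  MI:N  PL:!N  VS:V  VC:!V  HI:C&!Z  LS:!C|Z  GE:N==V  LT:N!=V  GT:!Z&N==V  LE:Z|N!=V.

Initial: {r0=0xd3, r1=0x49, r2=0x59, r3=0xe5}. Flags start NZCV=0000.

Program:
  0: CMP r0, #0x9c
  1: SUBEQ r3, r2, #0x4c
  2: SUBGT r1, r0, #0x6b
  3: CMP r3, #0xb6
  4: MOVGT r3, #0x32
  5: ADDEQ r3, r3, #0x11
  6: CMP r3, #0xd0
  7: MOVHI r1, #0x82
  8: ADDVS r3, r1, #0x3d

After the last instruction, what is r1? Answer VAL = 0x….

0: ✓ CMP  NZCV=0010
1: · SUBEQ
2: ✓ SUBGT  r1←0x68
3: ✓ CMP  NZCV=0010
4: ✓ MOVGT  r3←0x32
5: · ADDEQ
6: ✓ CMP  NZCV=0000
7: · MOVHI
8: · ADDVS

VAL = 0x68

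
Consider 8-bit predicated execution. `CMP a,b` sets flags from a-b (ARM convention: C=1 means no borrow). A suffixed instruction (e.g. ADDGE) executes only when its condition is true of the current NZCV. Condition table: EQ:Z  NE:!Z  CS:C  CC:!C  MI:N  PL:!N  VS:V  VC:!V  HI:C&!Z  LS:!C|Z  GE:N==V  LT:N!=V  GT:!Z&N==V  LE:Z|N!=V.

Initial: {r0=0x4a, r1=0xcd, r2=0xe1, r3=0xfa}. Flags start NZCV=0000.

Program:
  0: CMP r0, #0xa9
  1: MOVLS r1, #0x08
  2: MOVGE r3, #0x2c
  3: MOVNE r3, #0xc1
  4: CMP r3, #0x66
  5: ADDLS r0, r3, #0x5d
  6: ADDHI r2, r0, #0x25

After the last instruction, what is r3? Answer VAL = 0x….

0: ✓ CMP  NZCV=1001
1: ✓ MOVLS  r1←0x08
2: ✓ MOVGE  r3←0x2c
3: ✓ MOVNE  r3←0xc1
4: ✓ CMP  NZCV=0011
5: · ADDLS
6: ✓ ADDHI  r2←0x6f

VAL = 0xc1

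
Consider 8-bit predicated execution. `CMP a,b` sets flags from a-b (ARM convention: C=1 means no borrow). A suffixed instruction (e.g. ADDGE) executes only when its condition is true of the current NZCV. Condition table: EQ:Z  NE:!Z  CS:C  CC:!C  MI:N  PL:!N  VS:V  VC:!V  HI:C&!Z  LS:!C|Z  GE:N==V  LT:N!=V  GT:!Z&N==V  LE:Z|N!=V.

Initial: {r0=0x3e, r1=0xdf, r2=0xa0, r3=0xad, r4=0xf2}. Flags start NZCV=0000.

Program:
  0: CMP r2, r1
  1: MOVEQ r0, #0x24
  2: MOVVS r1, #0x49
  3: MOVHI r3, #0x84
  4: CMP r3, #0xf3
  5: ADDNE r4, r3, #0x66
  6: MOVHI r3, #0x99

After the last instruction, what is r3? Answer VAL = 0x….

[0] flags=1000 → (cmp)
[1] flags=1000 EQ?F → skip
[2] flags=1000 VS?F → skip
[3] flags=1000 HI?F → skip
[4] flags=1000 → (cmp)
[5] flags=1000 NE?T → r4=0x13
[6] flags=1000 HI?F → skip

VAL = 0xad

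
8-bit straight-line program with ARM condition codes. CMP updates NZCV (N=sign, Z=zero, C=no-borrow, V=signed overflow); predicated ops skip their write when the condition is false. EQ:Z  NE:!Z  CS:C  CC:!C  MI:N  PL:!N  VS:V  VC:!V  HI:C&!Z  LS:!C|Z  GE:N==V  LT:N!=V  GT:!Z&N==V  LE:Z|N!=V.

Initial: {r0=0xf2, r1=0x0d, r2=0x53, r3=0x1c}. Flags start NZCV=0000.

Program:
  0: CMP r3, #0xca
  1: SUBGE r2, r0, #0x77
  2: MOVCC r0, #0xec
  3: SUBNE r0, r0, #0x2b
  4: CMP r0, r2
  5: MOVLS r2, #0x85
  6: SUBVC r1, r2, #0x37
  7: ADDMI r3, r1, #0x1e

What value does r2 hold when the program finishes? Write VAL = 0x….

VAL = 0x7b

[0] flags=0000 → (cmp)
[1] flags=0000 GE?T → r2=0x7b
[2] flags=0000 CC?T → r0=0xec
[3] flags=0000 NE?T → r0=0xc1
[4] flags=0011 → (cmp)
[5] flags=0011 LS?F → skip
[6] flags=0011 VC?F → skip
[7] flags=0011 MI?F → skip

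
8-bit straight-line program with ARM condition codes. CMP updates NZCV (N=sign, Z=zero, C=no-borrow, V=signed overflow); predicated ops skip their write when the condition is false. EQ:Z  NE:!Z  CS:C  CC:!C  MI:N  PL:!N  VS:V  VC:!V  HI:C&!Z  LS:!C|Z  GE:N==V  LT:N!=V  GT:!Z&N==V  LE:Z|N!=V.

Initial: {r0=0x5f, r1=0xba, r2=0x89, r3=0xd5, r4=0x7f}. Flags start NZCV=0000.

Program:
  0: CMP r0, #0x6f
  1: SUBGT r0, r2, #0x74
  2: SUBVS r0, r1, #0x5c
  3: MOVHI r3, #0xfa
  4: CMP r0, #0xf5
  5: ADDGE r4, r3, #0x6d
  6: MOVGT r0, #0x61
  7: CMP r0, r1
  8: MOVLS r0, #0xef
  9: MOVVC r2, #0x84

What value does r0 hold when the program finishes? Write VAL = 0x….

0: ✓ CMP  NZCV=1000
1: · SUBGT
2: · SUBVS
3: · MOVHI
4: ✓ CMP  NZCV=0000
5: ✓ ADDGE  r4←0x42
6: ✓ MOVGT  r0←0x61
7: ✓ CMP  NZCV=1001
8: ✓ MOVLS  r0←0xef
9: · MOVVC

VAL = 0xef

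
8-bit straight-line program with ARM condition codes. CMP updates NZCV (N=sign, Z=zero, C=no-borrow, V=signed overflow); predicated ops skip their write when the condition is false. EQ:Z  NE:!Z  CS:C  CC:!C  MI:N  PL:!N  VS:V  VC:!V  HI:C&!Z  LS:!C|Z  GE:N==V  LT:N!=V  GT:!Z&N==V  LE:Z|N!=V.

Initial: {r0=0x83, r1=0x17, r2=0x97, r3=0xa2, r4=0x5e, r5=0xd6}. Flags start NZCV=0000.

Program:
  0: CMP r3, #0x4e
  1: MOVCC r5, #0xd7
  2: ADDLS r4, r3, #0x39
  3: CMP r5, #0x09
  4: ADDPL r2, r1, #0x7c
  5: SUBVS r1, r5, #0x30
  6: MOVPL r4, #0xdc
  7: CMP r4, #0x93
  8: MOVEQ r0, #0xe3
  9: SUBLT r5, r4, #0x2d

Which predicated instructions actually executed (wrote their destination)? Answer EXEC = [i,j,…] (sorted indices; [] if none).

EXEC = []

0: ✓ CMP  NZCV=0011
1: · MOVCC
2: · ADDLS
3: ✓ CMP  NZCV=1010
4: · ADDPL
5: · SUBVS
6: · MOVPL
7: ✓ CMP  NZCV=1001
8: · MOVEQ
9: · SUBLT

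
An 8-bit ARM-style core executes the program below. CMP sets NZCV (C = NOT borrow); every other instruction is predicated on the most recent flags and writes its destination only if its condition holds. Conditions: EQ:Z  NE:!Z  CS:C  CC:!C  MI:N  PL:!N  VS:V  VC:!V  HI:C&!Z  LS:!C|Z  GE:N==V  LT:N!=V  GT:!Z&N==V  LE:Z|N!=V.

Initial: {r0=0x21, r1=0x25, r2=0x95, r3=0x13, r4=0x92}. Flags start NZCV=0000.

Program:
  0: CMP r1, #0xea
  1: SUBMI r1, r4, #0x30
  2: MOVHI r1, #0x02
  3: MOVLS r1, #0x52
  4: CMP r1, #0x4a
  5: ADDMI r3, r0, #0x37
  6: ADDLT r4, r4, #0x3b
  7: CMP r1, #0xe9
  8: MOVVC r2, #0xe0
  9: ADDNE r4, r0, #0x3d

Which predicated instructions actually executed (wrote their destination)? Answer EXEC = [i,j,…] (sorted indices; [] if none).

[0] flags=0000 → (cmp)
[1] flags=0000 MI?F → skip
[2] flags=0000 HI?F → skip
[3] flags=0000 LS?T → r1=0x52
[4] flags=0010 → (cmp)
[5] flags=0010 MI?F → skip
[6] flags=0010 LT?F → skip
[7] flags=0000 → (cmp)
[8] flags=0000 VC?T → r2=0xe0
[9] flags=0000 NE?T → r4=0x5e

EXEC = [3,8,9]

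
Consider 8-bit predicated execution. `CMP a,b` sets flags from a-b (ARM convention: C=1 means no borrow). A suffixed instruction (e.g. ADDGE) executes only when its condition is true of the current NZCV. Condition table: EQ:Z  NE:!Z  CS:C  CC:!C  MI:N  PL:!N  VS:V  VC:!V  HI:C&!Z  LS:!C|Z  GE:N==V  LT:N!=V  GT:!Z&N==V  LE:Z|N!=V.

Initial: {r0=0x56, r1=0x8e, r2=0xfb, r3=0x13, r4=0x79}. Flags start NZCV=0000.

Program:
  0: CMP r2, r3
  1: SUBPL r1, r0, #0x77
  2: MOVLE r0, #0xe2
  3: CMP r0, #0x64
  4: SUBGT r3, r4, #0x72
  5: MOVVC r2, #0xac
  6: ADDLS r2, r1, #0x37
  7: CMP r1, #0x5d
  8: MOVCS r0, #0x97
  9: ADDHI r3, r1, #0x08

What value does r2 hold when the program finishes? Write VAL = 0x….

0: ✓ CMP  NZCV=1010
1: · SUBPL
2: ✓ MOVLE  r0←0xe2
3: ✓ CMP  NZCV=0011
4: · SUBGT
5: · MOVVC
6: · ADDLS
7: ✓ CMP  NZCV=0011
8: ✓ MOVCS  r0←0x97
9: ✓ ADDHI  r3←0x96

VAL = 0xfb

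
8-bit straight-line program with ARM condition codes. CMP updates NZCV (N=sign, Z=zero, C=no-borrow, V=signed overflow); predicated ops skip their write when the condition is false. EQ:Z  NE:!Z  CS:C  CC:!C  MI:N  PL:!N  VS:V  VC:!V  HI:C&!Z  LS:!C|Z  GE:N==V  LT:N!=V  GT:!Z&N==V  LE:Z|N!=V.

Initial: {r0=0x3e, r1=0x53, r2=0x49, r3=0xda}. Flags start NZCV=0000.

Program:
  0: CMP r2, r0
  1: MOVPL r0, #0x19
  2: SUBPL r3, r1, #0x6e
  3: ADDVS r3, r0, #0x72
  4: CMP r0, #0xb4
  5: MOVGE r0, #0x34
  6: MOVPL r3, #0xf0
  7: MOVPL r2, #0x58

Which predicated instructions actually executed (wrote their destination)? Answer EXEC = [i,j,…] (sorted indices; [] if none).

0: ✓ CMP  NZCV=0010
1: ✓ MOVPL  r0←0x19
2: ✓ SUBPL  r3←0xe5
3: · ADDVS
4: ✓ CMP  NZCV=0000
5: ✓ MOVGE  r0←0x34
6: ✓ MOVPL  r3←0xf0
7: ✓ MOVPL  r2←0x58

EXEC = [1,2,5,6,7]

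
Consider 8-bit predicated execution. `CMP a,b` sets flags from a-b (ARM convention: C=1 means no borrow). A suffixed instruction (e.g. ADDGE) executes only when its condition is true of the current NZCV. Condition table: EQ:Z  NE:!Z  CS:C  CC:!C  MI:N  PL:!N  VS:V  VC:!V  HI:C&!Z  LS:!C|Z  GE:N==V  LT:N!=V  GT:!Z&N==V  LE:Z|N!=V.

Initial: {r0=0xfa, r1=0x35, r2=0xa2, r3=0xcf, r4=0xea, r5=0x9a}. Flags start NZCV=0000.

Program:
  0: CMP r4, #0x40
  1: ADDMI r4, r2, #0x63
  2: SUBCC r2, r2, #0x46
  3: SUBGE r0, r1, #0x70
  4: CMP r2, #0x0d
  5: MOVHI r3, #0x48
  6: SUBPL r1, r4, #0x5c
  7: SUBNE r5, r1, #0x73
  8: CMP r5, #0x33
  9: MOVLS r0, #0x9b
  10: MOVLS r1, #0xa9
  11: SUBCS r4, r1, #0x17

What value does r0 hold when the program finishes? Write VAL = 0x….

0: ✓ CMP  NZCV=1010
1: ✓ ADDMI  r4←0x05
2: · SUBCC
3: · SUBGE
4: ✓ CMP  NZCV=1010
5: ✓ MOVHI  r3←0x48
6: · SUBPL
7: ✓ SUBNE  r5←0xc2
8: ✓ CMP  NZCV=1010
9: · MOVLS
10: · MOVLS
11: ✓ SUBCS  r4←0x1e

VAL = 0xfa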